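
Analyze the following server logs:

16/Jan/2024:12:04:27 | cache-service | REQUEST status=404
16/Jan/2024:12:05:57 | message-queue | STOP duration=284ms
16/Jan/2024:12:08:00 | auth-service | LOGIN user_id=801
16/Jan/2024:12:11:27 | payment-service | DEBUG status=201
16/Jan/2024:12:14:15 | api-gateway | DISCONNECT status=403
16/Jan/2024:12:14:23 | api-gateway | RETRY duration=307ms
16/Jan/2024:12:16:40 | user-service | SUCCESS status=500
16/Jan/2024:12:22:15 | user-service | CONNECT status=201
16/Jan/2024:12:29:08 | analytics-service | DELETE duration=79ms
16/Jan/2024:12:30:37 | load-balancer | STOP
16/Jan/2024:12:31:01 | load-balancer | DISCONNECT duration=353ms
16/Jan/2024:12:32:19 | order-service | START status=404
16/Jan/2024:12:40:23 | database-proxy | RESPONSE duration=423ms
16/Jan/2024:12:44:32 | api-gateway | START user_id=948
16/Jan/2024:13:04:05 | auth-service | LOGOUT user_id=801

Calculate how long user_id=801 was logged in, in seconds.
3365

To calculate session duration:

1. Find LOGIN event for user_id=801: 16/Jan/2024:12:08:00
2. Find LOGOUT event for user_id=801: 16/Jan/2024:13:04:05
3. Session duration: 16/Jan/2024:13:04:05 - 16/Jan/2024:12:08:00 = 3365 seconds (56 minutes)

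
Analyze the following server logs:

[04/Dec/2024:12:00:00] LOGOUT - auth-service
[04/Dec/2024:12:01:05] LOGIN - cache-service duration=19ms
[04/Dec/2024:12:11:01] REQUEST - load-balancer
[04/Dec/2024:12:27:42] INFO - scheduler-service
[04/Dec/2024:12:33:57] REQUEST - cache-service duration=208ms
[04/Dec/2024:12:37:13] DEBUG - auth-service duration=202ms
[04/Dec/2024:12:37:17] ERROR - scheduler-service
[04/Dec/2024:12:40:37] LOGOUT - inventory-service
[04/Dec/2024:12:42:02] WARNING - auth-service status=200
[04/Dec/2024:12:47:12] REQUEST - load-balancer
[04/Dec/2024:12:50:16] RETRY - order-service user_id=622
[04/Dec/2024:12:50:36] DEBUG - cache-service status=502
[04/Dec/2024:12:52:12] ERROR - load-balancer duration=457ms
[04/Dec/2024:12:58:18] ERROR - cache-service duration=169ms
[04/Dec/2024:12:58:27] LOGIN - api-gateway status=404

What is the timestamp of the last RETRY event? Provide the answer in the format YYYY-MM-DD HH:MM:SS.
2024-12-04 12:50:16

To find the last event:

1. Filter for all RETRY events
2. Sort by timestamp
3. Select the last one
4. Timestamp: 2024-12-04 12:50:16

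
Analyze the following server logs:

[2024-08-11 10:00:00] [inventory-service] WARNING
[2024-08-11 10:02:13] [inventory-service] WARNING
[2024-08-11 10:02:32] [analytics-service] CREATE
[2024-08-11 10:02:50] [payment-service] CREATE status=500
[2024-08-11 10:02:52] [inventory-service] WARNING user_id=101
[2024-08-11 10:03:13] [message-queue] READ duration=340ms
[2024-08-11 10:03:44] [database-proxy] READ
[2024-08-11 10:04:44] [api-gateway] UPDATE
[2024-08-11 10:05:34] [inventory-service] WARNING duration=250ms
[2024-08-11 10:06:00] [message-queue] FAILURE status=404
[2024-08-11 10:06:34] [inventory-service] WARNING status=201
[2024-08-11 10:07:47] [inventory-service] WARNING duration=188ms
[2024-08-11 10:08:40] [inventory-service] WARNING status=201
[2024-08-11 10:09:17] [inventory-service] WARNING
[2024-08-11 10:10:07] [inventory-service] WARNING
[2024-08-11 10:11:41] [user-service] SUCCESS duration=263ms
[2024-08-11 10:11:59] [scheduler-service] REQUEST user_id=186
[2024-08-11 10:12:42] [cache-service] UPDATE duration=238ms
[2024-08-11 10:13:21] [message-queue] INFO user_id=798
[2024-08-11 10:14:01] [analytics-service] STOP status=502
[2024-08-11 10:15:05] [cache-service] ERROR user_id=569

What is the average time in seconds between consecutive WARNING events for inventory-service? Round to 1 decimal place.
75.9

To calculate average interval:

1. Find all WARNING events for inventory-service in order
2. Calculate time gaps between consecutive events
3. Compute mean of gaps: 607 / 8 = 75.9 seconds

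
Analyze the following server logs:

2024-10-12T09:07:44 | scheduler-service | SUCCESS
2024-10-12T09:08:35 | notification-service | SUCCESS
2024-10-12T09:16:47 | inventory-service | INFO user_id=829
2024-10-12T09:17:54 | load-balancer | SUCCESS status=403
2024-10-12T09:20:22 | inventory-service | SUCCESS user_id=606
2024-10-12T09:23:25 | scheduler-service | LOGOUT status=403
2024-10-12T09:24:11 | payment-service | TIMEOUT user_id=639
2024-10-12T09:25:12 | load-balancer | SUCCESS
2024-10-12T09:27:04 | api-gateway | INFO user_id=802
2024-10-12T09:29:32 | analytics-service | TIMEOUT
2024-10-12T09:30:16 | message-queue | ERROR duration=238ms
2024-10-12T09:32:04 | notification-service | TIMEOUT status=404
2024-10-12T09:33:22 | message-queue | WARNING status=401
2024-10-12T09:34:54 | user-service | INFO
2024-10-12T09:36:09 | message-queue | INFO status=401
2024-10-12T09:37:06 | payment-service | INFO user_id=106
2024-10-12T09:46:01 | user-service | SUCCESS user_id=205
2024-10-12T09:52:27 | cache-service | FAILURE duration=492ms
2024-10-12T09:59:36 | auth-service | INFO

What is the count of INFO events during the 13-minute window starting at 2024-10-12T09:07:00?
1

To count events in the time window:

1. Window boundaries: 2024-10-12T09:07:00 to 2024-10-12T09:20:00
2. Filter for INFO events within this window
3. Count matching events: 1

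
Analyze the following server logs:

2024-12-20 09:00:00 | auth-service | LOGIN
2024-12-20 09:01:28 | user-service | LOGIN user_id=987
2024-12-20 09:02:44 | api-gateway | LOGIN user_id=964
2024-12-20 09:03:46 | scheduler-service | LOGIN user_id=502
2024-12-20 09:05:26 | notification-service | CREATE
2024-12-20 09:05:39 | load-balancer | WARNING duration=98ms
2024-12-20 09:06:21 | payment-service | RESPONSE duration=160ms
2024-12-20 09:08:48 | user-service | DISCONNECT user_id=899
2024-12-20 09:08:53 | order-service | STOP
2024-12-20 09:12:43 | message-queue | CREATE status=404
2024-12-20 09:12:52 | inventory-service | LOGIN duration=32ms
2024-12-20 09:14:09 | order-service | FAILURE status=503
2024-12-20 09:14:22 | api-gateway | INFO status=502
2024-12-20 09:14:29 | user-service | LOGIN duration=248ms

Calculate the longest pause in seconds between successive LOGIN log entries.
546

To find the longest gap:

1. Extract all LOGIN events in chronological order
2. Calculate time differences between consecutive events
3. Find the maximum difference
4. Longest gap: 546 seconds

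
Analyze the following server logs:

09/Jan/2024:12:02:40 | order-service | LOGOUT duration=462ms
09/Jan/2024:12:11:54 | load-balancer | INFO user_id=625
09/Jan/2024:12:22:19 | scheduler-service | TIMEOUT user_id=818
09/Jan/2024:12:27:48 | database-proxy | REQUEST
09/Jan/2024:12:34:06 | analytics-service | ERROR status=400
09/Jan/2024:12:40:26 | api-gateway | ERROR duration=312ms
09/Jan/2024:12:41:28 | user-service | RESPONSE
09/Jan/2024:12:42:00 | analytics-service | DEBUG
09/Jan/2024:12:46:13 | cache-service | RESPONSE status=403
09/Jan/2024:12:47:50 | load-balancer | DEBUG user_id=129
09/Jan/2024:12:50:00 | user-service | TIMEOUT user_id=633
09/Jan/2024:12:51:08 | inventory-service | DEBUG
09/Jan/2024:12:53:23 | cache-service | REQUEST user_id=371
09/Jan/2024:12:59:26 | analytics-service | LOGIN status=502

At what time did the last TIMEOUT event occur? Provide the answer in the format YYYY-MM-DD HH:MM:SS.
2024-01-09 12:50:00

To find the last event:

1. Filter for all TIMEOUT events
2. Sort by timestamp
3. Select the last one
4. Timestamp: 2024-01-09 12:50:00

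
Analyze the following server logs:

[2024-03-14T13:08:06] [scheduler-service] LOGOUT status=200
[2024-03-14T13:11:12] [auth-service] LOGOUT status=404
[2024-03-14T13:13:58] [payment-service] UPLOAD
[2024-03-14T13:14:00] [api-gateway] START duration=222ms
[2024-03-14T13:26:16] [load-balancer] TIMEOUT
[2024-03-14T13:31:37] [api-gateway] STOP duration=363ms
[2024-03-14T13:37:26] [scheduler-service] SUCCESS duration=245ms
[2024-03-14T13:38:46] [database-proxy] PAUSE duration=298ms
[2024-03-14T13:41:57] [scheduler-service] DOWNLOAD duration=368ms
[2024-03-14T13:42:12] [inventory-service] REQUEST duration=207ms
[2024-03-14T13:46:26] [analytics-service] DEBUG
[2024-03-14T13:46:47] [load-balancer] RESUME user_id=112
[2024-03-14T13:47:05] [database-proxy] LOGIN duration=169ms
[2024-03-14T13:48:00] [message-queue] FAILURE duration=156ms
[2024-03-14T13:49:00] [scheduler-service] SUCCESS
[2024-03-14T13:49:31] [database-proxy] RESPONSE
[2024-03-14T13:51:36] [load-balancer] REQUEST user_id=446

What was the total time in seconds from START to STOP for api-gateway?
1057

To calculate state duration:

1. Find START event for api-gateway: 2024-03-14T13:14:00
2. Find STOP event for api-gateway: 2024-03-14T13:31:37
3. Calculate duration: 2024-03-14T13:31:37 - 2024-03-14T13:14:00 = 1057 seconds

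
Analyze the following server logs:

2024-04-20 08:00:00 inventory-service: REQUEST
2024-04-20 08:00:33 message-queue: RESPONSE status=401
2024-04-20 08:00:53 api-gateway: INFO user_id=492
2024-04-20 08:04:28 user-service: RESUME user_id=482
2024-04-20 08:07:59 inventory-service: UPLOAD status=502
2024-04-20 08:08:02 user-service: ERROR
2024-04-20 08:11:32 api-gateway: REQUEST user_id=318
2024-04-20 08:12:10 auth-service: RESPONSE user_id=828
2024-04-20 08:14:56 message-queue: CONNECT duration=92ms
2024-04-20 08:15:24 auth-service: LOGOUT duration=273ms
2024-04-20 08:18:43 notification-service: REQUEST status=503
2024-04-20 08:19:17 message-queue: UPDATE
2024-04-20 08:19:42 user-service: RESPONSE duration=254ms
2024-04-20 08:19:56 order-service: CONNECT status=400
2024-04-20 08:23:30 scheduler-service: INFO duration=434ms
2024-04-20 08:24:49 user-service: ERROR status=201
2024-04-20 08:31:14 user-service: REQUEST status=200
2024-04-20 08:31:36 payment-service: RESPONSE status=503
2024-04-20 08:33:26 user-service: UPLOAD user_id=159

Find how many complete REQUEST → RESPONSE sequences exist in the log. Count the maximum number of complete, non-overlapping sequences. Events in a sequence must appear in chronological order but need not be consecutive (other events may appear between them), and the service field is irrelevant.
4

To count sequences:

1. Look for pattern: REQUEST → RESPONSE
2. Greedily scan the log in chronological order, matching each sequence element in turn (ignoring service)
3. Each time the full pattern completes, increment the count and restart matching from the next event
4. Complete non-overlapping sequences found: 4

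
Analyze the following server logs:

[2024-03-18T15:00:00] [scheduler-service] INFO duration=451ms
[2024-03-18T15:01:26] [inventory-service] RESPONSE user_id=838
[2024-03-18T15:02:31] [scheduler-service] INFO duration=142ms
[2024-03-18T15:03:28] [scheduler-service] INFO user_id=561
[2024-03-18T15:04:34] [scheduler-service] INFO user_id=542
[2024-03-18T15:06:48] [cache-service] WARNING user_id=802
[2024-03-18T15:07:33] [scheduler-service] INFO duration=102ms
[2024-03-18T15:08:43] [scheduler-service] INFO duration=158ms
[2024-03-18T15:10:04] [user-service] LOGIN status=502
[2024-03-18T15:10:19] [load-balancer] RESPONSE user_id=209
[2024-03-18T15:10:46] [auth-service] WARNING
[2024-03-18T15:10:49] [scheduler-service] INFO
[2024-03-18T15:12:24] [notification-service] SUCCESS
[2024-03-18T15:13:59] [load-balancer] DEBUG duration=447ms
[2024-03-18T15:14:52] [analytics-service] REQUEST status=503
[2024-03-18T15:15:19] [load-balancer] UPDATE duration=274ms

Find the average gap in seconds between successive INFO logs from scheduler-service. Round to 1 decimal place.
108.2

To calculate average interval:

1. Find all INFO events for scheduler-service in order
2. Calculate time gaps between consecutive events
3. Compute mean of gaps: 649 / 6 = 108.2 seconds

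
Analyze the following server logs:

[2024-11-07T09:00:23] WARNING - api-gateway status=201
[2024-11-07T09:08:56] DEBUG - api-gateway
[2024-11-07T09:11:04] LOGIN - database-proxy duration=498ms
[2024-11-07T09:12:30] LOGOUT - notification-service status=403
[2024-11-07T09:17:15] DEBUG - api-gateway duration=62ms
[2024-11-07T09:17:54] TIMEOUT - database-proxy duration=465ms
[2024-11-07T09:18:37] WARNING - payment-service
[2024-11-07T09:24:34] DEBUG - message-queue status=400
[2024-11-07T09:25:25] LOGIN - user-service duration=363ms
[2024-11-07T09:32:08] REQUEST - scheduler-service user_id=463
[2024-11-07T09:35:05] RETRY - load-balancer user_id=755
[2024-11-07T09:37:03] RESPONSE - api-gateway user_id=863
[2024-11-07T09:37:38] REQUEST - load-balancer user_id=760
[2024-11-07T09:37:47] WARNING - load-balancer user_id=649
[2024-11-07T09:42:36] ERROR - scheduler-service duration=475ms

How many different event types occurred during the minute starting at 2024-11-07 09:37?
3

To count unique event types:

1. Filter events in the minute starting at 2024-11-07 09:37
2. Extract event types from matching entries
3. Count unique types: 3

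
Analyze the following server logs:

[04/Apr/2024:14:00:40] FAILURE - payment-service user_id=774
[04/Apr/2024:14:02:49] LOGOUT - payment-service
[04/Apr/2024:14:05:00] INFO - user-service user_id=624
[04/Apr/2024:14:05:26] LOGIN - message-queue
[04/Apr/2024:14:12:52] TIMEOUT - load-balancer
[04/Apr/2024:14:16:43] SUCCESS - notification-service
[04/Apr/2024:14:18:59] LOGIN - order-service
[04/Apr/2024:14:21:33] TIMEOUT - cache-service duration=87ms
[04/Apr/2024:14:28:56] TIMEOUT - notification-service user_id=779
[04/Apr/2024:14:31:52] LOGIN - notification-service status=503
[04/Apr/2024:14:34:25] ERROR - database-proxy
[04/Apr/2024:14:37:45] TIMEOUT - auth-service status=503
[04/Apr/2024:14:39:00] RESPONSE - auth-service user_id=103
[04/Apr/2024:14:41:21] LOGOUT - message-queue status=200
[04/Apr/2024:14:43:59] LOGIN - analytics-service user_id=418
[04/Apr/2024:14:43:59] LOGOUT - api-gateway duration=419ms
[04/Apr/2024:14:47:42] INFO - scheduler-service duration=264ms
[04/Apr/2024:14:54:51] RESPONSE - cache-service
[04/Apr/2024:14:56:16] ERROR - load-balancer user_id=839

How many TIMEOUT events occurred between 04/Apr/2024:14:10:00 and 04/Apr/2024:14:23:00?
2

To count events in the time window:

1. Window boundaries: 04/Apr/2024:14:10:00 to 04/Apr/2024:14:23:00
2. Filter for TIMEOUT events within this window
3. Count matching events: 2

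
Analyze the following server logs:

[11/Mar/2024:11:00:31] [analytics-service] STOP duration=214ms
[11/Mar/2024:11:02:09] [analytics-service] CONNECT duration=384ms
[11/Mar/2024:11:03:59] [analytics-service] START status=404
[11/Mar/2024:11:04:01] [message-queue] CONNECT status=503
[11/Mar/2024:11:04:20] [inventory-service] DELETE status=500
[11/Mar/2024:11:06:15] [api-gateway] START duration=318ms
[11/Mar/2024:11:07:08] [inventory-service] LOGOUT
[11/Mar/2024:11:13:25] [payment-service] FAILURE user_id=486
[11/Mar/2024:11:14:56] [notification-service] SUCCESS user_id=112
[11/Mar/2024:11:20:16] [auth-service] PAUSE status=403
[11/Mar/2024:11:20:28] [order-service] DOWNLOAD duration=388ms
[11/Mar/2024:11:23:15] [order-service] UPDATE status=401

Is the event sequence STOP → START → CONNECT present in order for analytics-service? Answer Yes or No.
No

To verify sequence order:

1. Find all events in sequence STOP → START → CONNECT for analytics-service
2. Extract their timestamps
3. Check if timestamps are in ascending order
4. Result: No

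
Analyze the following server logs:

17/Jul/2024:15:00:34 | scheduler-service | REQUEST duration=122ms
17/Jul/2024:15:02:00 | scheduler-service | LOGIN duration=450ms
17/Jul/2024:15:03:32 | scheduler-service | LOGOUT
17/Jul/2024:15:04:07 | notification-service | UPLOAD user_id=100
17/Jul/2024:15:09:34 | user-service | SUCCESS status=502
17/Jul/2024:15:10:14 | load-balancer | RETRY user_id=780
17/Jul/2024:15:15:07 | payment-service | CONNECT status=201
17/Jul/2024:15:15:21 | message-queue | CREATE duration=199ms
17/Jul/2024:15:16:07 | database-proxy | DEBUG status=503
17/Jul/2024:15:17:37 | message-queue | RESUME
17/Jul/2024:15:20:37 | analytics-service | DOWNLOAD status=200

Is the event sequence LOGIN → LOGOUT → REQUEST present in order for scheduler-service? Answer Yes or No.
No

To verify sequence order:

1. Find all events in sequence LOGIN → LOGOUT → REQUEST for scheduler-service
2. Extract their timestamps
3. Check if timestamps are in ascending order
4. Result: No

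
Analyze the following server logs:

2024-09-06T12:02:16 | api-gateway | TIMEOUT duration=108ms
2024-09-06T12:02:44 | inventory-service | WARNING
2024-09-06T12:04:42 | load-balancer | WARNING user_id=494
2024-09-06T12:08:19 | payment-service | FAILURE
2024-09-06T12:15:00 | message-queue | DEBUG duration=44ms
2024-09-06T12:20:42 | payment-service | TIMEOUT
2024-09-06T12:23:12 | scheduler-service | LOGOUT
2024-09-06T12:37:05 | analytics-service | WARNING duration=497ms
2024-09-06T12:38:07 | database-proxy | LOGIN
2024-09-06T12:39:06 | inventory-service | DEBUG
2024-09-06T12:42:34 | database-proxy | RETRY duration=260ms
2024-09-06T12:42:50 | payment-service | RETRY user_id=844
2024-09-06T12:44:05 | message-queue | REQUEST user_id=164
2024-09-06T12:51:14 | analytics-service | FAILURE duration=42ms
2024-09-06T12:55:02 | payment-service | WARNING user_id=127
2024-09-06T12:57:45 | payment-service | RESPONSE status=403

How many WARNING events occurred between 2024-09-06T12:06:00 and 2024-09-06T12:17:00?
0

To count events in the time window:

1. Window boundaries: 2024-09-06T12:06:00 to 2024-09-06T12:17:00
2. Filter for WARNING events within this window
3. Count matching events: 0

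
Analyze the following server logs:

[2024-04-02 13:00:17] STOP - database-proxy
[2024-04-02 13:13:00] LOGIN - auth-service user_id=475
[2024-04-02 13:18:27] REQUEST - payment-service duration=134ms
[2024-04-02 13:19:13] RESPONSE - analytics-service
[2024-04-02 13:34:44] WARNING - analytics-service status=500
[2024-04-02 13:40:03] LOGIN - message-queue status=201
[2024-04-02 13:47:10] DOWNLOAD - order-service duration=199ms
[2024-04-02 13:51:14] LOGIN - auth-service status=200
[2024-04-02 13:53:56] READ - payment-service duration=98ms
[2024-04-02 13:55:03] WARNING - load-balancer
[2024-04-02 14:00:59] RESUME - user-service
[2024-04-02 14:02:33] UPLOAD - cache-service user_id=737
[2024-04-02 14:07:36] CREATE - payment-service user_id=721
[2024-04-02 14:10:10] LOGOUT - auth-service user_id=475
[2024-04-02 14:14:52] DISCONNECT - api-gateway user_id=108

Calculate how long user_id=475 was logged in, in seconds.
3430

To calculate session duration:

1. Find LOGIN event for user_id=475: 2024-04-02 13:13:00
2. Find LOGOUT event for user_id=475: 2024-04-02 14:10:10
3. Session duration: 2024-04-02 14:10:10 - 2024-04-02 13:13:00 = 3430 seconds (57 minutes)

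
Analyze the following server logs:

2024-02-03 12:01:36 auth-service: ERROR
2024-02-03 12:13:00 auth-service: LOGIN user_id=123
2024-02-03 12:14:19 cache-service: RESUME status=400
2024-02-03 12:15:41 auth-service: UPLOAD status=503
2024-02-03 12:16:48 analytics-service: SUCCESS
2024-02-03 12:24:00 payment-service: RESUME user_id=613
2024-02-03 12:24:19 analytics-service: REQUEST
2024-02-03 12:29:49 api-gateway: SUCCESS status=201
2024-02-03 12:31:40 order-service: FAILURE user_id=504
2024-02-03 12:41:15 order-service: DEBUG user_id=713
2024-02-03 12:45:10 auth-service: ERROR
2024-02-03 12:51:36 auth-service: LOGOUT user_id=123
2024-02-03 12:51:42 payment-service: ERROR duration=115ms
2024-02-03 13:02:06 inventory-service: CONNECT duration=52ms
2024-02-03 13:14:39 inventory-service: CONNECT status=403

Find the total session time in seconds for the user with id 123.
2316

To calculate session duration:

1. Find LOGIN event for user_id=123: 2024-02-03 12:13:00
2. Find LOGOUT event for user_id=123: 2024-02-03 12:51:36
3. Session duration: 2024-02-03 12:51:36 - 2024-02-03 12:13:00 = 2316 seconds (38 minutes)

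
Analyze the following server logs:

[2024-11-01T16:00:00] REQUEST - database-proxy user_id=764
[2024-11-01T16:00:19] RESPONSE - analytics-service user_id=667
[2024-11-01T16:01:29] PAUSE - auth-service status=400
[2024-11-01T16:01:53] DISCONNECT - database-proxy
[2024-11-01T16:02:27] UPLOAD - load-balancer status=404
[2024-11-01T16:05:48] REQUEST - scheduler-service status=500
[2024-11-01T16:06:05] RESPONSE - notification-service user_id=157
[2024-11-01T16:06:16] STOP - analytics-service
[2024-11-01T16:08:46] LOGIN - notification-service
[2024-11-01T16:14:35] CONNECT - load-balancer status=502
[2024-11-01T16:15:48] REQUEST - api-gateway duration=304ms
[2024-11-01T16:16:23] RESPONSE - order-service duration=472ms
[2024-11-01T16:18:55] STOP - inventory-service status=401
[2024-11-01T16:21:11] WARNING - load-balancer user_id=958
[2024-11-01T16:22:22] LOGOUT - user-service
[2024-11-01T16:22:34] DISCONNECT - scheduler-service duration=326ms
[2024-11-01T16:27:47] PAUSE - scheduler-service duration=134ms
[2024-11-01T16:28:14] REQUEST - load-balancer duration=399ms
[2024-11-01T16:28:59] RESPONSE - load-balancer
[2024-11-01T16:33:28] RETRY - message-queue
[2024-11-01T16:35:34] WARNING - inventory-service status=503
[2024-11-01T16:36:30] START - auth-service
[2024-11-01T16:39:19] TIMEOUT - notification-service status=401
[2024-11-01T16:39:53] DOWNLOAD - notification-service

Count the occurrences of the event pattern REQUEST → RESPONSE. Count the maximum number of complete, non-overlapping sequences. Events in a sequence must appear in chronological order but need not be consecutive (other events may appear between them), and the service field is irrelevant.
4

To count sequences:

1. Look for pattern: REQUEST → RESPONSE
2. Greedily scan the log in chronological order, matching each sequence element in turn (ignoring service)
3. Each time the full pattern completes, increment the count and restart matching from the next event
4. Complete non-overlapping sequences found: 4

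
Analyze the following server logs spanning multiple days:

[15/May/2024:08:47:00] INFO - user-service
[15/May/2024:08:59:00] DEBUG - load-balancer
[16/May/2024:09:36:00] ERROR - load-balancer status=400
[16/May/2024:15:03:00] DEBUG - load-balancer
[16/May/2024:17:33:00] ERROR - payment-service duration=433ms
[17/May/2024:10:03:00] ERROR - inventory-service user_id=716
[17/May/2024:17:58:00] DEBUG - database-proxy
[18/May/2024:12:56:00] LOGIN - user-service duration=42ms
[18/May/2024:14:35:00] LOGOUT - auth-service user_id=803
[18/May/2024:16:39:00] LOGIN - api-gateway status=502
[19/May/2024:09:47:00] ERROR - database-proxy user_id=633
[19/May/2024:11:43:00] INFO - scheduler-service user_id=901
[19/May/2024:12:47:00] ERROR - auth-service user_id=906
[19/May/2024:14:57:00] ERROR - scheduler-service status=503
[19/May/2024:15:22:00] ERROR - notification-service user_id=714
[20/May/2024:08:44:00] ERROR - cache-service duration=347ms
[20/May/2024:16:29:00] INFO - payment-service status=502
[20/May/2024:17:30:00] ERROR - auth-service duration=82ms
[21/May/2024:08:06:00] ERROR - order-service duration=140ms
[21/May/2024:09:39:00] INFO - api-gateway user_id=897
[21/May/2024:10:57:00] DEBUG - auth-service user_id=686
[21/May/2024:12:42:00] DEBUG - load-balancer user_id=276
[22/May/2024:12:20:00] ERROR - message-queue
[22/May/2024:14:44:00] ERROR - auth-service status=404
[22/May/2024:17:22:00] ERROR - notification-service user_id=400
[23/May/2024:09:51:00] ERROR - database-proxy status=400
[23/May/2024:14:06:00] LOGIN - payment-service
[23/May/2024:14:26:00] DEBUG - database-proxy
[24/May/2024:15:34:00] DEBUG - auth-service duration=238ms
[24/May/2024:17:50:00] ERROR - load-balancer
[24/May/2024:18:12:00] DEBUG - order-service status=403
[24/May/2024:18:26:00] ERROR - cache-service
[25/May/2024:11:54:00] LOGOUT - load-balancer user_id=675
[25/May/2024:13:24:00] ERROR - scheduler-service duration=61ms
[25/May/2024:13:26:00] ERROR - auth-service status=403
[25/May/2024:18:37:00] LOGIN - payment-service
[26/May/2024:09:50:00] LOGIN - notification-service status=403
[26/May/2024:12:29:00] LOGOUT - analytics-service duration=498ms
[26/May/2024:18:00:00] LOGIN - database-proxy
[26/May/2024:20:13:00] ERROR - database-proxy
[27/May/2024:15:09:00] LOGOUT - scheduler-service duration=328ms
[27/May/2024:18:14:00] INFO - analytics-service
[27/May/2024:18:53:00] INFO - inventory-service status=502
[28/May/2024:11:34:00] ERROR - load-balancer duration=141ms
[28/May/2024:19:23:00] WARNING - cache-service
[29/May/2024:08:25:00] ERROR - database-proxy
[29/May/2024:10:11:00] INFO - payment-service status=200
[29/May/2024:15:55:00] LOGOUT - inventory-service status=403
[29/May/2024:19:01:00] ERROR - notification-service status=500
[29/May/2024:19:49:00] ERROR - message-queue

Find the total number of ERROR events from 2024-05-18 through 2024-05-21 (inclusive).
7

To filter by date range:

1. Date range: 2024-05-18 through 2024-05-21, both dates inclusive
2. Filter for ERROR events whose date falls in this range
3. Count matching events: 7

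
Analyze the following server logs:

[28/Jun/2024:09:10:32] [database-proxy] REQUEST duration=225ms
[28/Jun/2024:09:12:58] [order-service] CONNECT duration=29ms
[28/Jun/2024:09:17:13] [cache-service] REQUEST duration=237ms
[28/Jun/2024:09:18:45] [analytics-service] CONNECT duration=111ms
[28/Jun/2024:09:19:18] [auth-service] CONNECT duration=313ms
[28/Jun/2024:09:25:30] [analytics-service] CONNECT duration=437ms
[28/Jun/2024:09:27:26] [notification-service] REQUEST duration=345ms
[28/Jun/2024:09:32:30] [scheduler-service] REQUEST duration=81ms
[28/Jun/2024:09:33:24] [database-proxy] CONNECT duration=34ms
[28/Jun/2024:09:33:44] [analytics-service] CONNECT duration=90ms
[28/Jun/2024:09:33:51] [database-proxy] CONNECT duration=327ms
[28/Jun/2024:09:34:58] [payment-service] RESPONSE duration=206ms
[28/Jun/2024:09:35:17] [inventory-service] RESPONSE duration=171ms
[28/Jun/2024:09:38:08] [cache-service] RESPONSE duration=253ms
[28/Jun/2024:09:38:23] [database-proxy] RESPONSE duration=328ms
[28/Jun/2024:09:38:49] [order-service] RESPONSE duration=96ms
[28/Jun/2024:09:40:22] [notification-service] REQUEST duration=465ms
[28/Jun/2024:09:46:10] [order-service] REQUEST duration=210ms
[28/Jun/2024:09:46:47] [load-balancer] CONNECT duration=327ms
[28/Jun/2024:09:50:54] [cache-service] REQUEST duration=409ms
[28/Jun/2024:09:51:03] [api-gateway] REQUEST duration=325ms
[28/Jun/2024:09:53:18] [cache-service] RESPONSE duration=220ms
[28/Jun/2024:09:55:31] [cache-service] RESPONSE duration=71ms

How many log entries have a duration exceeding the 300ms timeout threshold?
9

To count timeouts:

1. Threshold: 300ms
2. Extract duration from each log entry
3. Count entries where duration > 300
4. Timeout count: 9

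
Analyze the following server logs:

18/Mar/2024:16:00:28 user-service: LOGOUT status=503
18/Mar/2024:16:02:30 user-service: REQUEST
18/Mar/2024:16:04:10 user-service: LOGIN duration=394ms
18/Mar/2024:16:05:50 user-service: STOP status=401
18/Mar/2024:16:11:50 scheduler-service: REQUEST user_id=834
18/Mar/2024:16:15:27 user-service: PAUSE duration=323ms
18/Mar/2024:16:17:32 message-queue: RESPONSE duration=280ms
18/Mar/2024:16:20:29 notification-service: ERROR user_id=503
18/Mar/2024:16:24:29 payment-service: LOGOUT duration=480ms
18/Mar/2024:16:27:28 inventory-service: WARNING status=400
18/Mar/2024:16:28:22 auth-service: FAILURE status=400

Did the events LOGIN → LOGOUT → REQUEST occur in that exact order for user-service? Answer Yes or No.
No

To verify sequence order:

1. Find all events in sequence LOGIN → LOGOUT → REQUEST for user-service
2. Extract their timestamps
3. Check if timestamps are in ascending order
4. Result: No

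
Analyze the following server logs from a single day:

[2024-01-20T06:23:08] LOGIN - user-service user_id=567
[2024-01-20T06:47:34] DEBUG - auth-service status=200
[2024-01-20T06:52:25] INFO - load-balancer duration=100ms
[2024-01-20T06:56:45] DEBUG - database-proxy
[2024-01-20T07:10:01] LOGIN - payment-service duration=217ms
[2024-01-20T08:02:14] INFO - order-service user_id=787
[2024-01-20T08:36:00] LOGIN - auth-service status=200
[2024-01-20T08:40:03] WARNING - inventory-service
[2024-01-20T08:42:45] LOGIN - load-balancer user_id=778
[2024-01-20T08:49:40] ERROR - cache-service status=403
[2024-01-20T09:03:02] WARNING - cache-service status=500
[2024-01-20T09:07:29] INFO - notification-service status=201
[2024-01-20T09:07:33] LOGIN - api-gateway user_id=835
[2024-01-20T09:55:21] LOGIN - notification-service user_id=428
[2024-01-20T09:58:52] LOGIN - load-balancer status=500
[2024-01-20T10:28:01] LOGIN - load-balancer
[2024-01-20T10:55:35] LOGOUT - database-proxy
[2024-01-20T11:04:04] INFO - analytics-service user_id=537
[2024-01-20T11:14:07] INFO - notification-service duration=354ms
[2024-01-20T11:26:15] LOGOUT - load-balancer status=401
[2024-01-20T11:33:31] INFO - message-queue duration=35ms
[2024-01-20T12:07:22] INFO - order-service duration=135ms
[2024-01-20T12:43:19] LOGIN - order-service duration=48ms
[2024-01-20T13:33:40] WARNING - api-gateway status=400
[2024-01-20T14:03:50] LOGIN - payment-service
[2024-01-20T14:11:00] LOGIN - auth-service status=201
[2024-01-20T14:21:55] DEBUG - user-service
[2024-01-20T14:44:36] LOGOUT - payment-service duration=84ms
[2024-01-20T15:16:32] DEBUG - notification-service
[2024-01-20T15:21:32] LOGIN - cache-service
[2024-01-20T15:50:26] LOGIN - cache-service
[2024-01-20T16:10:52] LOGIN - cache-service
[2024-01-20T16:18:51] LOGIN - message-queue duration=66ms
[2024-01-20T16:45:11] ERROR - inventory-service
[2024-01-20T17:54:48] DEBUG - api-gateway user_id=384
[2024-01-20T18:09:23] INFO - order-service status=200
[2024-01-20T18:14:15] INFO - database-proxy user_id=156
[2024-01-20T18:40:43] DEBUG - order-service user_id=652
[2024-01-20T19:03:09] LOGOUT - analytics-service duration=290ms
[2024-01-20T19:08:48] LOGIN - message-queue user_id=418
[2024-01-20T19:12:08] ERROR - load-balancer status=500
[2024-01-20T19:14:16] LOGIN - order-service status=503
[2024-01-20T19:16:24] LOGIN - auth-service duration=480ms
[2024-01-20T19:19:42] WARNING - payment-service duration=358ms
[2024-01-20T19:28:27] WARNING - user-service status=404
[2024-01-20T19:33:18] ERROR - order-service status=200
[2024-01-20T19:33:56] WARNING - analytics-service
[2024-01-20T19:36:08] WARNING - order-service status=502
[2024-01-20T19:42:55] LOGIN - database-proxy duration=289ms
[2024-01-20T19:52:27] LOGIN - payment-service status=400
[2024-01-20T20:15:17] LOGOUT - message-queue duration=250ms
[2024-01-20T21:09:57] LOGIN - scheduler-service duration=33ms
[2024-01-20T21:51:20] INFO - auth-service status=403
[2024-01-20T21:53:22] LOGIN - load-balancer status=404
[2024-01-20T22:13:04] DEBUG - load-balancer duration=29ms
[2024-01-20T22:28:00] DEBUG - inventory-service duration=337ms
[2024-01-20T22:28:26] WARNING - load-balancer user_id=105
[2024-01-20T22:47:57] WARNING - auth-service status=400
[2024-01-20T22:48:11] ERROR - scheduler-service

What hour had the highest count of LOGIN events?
19

To find the peak hour:

1. Group all LOGIN events by hour
2. Count events in each hour
3. Find hour with maximum count
4. Peak hour: 19 (with 5 events)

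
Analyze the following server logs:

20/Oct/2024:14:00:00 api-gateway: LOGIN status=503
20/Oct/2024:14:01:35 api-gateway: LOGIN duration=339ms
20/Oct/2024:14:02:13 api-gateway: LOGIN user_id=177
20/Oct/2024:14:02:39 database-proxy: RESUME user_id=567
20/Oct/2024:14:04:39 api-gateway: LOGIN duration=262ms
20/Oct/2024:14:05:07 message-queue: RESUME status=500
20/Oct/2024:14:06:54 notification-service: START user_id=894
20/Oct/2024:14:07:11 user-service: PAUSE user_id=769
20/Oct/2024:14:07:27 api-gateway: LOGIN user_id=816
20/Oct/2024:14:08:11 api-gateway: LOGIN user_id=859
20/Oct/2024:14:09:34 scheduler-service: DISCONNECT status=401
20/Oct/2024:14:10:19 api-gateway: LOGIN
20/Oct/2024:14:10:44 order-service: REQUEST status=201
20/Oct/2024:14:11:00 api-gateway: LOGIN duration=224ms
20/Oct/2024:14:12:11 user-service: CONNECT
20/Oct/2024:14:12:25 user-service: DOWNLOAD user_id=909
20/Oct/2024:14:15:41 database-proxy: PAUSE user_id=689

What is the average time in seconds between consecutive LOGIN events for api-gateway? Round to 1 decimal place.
94.3

To calculate average interval:

1. Find all LOGIN events for api-gateway in order
2. Calculate time gaps between consecutive events
3. Compute mean of gaps: 660 / 7 = 94.3 seconds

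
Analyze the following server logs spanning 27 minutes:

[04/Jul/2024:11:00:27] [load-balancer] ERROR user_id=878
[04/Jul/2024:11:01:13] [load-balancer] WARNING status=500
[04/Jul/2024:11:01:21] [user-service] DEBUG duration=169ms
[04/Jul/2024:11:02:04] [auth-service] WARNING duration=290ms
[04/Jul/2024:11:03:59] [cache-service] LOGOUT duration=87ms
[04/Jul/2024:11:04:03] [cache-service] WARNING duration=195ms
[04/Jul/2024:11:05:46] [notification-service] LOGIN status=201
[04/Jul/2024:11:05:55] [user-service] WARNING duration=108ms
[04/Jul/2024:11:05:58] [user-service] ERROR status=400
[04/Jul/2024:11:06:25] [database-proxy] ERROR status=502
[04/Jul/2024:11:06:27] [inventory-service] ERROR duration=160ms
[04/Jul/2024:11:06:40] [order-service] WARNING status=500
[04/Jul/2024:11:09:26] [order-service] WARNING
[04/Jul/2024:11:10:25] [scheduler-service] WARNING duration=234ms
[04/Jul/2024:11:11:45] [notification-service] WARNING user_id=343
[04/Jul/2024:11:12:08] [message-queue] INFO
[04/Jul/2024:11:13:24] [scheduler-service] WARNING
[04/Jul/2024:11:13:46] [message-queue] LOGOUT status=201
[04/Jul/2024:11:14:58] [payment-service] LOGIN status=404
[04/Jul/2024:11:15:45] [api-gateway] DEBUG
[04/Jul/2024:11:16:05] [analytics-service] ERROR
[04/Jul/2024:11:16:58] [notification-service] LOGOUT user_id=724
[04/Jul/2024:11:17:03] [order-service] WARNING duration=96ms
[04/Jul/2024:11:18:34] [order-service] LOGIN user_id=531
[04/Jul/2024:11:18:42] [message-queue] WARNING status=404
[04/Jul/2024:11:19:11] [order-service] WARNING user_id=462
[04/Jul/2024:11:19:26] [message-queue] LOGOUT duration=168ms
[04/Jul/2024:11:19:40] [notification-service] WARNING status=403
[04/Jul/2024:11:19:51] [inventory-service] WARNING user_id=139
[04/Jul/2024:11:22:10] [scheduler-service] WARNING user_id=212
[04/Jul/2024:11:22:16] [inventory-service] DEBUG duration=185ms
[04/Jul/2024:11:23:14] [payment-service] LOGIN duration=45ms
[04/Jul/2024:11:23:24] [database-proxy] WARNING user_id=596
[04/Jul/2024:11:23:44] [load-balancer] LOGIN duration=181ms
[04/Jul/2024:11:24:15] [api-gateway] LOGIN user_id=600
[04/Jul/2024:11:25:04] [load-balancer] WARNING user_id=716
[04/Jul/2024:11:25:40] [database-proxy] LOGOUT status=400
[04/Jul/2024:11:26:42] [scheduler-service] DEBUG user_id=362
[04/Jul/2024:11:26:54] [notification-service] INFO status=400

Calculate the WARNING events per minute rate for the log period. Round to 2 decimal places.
0.63

To calculate the rate:

1. Count total WARNING events: 17
2. Total time period: 27 minutes
3. Rate = 17 / 27 = 0.63 events per minute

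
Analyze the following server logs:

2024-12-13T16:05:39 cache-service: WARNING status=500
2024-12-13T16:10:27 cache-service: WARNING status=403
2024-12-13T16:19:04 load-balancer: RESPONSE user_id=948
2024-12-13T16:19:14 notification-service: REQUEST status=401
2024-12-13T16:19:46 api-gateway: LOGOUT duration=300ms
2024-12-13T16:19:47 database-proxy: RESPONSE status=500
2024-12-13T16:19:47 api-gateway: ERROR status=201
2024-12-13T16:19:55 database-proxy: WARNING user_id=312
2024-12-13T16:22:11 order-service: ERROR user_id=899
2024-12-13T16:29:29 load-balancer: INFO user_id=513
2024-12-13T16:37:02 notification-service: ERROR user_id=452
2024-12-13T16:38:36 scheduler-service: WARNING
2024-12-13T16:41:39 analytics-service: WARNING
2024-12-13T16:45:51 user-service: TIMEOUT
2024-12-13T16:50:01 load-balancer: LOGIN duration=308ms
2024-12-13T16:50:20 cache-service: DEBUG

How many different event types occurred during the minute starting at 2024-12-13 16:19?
5

To count unique event types:

1. Filter events in the minute starting at 2024-12-13 16:19
2. Extract event types from matching entries
3. Count unique types: 5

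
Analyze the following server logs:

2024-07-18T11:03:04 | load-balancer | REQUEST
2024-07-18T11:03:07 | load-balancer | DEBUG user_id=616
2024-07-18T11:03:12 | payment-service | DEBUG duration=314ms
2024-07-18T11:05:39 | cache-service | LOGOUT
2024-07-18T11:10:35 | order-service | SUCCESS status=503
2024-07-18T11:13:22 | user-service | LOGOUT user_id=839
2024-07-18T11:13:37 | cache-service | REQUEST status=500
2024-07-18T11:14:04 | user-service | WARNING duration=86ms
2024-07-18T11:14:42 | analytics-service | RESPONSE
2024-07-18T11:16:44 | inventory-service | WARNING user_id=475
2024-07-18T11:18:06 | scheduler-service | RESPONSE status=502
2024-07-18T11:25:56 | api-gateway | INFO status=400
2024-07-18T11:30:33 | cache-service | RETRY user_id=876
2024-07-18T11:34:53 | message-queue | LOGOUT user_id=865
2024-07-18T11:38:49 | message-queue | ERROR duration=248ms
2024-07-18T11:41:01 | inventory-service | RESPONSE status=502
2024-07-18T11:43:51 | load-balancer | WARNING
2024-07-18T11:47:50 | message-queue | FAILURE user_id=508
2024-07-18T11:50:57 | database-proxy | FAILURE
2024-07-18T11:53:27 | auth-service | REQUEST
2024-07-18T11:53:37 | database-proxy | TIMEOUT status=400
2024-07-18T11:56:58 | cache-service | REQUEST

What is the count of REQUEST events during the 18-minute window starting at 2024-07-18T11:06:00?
1

To count events in the time window:

1. Window boundaries: 2024-07-18T11:06:00 to 2024-07-18T11:24:00
2. Filter for REQUEST events within this window
3. Count matching events: 1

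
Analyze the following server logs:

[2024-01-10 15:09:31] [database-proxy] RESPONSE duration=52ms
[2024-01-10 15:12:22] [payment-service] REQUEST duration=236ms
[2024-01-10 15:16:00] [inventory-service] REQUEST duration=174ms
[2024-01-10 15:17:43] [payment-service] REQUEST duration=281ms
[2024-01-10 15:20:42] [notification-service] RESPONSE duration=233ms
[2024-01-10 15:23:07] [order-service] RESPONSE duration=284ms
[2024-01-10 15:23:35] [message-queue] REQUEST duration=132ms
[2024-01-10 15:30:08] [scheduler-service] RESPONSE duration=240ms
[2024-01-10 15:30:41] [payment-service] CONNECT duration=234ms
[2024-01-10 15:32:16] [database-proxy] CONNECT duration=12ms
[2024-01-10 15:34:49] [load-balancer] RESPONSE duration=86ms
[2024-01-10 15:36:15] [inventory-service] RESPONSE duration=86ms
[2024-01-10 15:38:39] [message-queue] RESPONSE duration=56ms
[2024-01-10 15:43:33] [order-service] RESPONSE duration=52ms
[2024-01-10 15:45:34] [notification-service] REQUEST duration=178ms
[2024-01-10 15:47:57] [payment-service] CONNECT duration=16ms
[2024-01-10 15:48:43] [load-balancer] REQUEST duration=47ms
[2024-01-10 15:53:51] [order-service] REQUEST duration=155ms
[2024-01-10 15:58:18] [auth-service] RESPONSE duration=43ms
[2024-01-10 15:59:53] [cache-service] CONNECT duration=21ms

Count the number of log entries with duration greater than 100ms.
10

To count timeouts:

1. Threshold: 100ms
2. Extract duration from each log entry
3. Count entries where duration > 100
4. Timeout count: 10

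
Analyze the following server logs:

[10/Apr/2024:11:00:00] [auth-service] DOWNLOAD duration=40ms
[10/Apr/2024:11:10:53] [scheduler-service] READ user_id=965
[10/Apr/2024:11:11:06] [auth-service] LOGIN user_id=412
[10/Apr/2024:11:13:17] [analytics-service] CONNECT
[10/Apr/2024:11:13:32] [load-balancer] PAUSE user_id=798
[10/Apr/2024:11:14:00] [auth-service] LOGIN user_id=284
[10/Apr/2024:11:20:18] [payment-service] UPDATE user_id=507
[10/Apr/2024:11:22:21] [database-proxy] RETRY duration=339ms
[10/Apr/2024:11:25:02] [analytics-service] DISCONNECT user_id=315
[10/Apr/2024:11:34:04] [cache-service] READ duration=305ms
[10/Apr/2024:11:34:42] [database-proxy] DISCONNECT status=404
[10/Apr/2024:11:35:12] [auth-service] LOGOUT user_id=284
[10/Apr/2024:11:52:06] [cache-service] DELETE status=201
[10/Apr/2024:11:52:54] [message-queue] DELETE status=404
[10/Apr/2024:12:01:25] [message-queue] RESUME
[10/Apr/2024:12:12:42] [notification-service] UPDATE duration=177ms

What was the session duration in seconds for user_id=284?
1272

To calculate session duration:

1. Find LOGIN event for user_id=284: 10/Apr/2024:11:14:00
2. Find LOGOUT event for user_id=284: 10/Apr/2024:11:35:12
3. Session duration: 10/Apr/2024:11:35:12 - 10/Apr/2024:11:14:00 = 1272 seconds (21 minutes)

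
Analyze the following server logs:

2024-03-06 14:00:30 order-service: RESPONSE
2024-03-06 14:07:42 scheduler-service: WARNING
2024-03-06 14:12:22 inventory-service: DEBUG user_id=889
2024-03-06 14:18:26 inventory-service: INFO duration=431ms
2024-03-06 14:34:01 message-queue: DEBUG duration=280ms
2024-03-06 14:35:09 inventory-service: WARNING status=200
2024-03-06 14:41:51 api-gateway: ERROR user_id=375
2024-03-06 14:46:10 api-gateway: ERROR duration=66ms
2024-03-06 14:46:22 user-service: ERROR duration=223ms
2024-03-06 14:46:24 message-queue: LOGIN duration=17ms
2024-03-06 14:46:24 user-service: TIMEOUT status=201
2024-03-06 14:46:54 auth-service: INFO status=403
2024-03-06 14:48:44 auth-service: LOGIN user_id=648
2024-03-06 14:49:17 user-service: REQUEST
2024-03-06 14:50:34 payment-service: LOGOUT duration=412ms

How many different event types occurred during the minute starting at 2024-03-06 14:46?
4

To count unique event types:

1. Filter events in the minute starting at 2024-03-06 14:46
2. Extract event types from matching entries
3. Count unique types: 4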